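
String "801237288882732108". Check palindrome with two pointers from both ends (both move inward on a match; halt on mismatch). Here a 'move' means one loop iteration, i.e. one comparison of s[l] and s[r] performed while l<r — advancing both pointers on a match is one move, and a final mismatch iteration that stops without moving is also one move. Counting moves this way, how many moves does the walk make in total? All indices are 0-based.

9 moves

l=0 r=17: '8'=='8', l++,r--
l=1 r=16: '0'=='0', l++,r--
l=2 r=15: '1'=='1', l++,r--
l=3 r=14: '2'=='2', l++,r--
l=4 r=13: '3'=='3', l++,r--
l=5 r=12: '7'=='7', l++,r--
l=6 r=11: '2'=='2', l++,r--
l=7 r=10: '8'=='8', l++,r--
l=8 r=9: '8'=='8', l++,r--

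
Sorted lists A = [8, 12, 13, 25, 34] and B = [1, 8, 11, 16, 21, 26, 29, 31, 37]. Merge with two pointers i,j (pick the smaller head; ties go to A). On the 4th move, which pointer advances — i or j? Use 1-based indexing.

j

i=1 j=1: A[i]=8>B[j]=1 take 1, j++
i=1 j=2: A[i]=8<=B[j]=8 take 8, i++
i=2 j=2: A[i]=12>B[j]=8 take 8, j++
i=2 j=3: A[i]=12>B[j]=11 take 11, j++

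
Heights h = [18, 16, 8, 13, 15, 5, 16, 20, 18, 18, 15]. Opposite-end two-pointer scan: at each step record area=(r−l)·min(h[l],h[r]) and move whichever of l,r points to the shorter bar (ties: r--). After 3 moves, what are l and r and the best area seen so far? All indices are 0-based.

l=0, r=7, best area=162

l=0 r=10: min(18,15)*10=150 best=150 *, r--
l=0 r=9: min(18,18)*9=162 best=162 *, r--
l=0 r=8: min(18,18)*8=144 best=162, r--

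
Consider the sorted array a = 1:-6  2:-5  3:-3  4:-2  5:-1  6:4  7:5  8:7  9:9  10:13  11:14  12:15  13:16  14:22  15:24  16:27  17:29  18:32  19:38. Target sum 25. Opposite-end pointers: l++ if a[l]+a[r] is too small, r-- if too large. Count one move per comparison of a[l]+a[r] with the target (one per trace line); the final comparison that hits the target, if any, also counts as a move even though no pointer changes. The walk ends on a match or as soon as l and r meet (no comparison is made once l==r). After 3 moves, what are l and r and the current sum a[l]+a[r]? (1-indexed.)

l=2, r=17, sum=24

l=1 r=19: -6+38=32 >25, r--
l=1 r=18: -6+32=26 >25, r--
l=1 r=17: -6+29=23 <25, l++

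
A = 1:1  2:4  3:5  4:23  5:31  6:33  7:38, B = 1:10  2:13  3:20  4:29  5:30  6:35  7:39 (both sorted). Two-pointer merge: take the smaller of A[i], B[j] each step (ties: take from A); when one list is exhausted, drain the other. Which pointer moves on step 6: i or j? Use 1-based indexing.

j

i=1 j=1: A[i]=1<=B[j]=10 take 1, i++
i=2 j=1: A[i]=4<=B[j]=10 take 4, i++
i=3 j=1: A[i]=5<=B[j]=10 take 5, i++
i=4 j=1: A[i]=23>B[j]=10 take 10, j++
i=4 j=2: A[i]=23>B[j]=13 take 13, j++
i=4 j=3: A[i]=23>B[j]=20 take 20, j++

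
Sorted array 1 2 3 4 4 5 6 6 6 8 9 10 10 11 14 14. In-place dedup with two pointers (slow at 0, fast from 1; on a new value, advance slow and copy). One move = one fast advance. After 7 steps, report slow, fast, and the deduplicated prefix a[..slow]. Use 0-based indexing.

(s=0,f=1) a[fast]=2≠a[slow]=1 write a[1]=2 → slow++,fast++
(s=1,f=2) a[fast]=3≠a[slow]=2 write a[2]=3 → slow++,fast++
(s=2,f=3) a[fast]=4≠a[slow]=3 write a[3]=4 → slow++,fast++
(s=3,f=4) a[fast]=4=a[slow] dup → fast++
(s=3,f=5) a[fast]=5≠a[slow]=4 write a[4]=5 → slow++,fast++
(s=4,f=6) a[fast]=6≠a[slow]=5 write a[5]=6 → slow++,fast++
(s=5,f=7) a[fast]=6=a[slow] dup → fast++

slow=5, fast=8, prefix=[1, 2, 3, 4, 5, 6]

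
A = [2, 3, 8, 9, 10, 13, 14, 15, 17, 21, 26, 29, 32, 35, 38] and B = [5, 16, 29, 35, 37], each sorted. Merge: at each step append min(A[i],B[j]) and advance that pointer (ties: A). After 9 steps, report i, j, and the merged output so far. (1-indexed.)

[i=1,j=1] A[i]=2<=B[j]=5 take 2 → i++
[i=2,j=1] A[i]=3<=B[j]=5 take 3 → i++
[i=3,j=1] A[i]=8>B[j]=5 take 5 → j++
[i=3,j=2] A[i]=8<=B[j]=16 take 8 → i++
[i=4,j=2] A[i]=9<=B[j]=16 take 9 → i++
[i=5,j=2] A[i]=10<=B[j]=16 take 10 → i++
[i=6,j=2] A[i]=13<=B[j]=16 take 13 → i++
[i=7,j=2] A[i]=14<=B[j]=16 take 14 → i++
[i=8,j=2] A[i]=15<=B[j]=16 take 15 → i++

i=9, j=2, merged so far=[2, 3, 5, 8, 9, 10, 13, 14, 15]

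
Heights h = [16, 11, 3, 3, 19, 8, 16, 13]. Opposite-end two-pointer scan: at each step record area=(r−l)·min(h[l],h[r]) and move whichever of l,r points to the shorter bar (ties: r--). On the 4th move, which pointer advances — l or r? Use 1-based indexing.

l

l=1 r=8: min(16,13)*7=91 best=91 *, r--
l=1 r=7: min(16,16)*6=96 best=96 *, r--
l=1 r=6: min(16,8)*5=40 best=96, r--
l=1 r=5: min(16,19)*4=64 best=96, l++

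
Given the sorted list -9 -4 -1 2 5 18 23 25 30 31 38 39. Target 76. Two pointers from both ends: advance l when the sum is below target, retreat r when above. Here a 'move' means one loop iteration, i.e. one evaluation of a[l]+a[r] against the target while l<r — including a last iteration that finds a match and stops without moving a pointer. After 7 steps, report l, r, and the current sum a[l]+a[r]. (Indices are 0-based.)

l=7, r=11, sum=64

[0,11] -9+39=30 <76 → l++
[1,11] -4+39=35 <76 → l++
[2,11] -1+39=38 <76 → l++
[3,11] 2+39=41 <76 → l++
[4,11] 5+39=44 <76 → l++
[5,11] 18+39=57 <76 → l++
[6,11] 23+39=62 <76 → l++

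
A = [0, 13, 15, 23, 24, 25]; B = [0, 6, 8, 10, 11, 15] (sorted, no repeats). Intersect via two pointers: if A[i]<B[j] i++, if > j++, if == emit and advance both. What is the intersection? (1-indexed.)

intersection = [0, 15]

[i=1,j=1] 0==0 emit → i++,j++
[i=2,j=2] 13>6 → j++
[i=2,j=3] 13>8 → j++
[i=2,j=4] 13>10 → j++
[i=2,j=5] 13>11 → j++
[i=2,j=6] 13<15 → i++
[i=3,j=6] 15==15 emit → i++,j++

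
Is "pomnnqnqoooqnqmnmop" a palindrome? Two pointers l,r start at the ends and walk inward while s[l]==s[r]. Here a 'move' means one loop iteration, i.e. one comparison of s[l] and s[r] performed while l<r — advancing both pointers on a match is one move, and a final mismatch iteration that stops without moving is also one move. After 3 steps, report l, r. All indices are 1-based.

l=4, r=16

[1,19] 'p'=='p' → l++,r--
[2,18] 'o'=='o' → l++,r--
[3,17] 'm'=='m' → l++,r--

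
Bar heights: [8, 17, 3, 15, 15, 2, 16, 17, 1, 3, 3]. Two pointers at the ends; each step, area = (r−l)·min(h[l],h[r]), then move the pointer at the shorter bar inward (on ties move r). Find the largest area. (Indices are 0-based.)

max area = 102

l=0 r=10: min(8,3)*10=30 best=30 *, r--
l=0 r=9: min(8,3)*9=27 best=30, r--
l=0 r=8: min(8,1)*8=8 best=30, r--
l=0 r=7: min(8,17)*7=56 best=56 *, l++
l=1 r=7: min(17,17)*6=102 best=102 *, r--
l=1 r=6: min(17,16)*5=80 best=102, r--
l=1 r=5: min(17,2)*4=8 best=102, r--
l=1 r=4: min(17,15)*3=45 best=102, r--
l=1 r=3: min(17,15)*2=30 best=102, r--
l=1 r=2: min(17,3)*1=3 best=102, r--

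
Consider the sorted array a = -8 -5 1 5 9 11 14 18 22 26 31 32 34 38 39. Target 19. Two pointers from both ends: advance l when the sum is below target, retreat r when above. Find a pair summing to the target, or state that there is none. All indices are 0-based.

(1, 18)

[0,14] -8+39=31 >19 → r--
[0,13] -8+38=30 >19 → r--
[0,12] -8+34=26 >19 → r--
[0,11] -8+32=24 >19 → r--
[0,10] -8+31=23 >19 → r--
[0,9] -8+26=18 <19 → l++
[1,9] -5+26=21 >19 → r--
[1,8] -5+22=17 <19 → l++
[2,8] 1+22=23 >19 → r--
[2,7] 1+18=19 → found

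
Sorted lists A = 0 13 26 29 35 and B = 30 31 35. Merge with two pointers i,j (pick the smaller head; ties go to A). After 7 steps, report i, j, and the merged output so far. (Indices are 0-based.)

i=0 j=0: A[i]=0<=B[j]=30 take 0, i++
i=1 j=0: A[i]=13<=B[j]=30 take 13, i++
i=2 j=0: A[i]=26<=B[j]=30 take 26, i++
i=3 j=0: A[i]=29<=B[j]=30 take 29, i++
i=4 j=0: A[i]=35>B[j]=30 take 30, j++
i=4 j=1: A[i]=35>B[j]=31 take 31, j++
i=4 j=2: A[i]=35<=B[j]=35 take 35, i++

i=5, j=2, merged so far=[0, 13, 26, 29, 30, 31, 35]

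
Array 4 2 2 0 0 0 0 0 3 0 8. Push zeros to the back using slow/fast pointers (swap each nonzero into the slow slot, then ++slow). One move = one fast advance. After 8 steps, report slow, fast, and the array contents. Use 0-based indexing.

(s=0,f=0) a[fast]=4≠0 swap→a[0]=4 → slow++,fast++
(s=1,f=1) a[fast]=2≠0 swap→a[1]=2 → slow++,fast++
(s=2,f=2) a[fast]=2≠0 swap→a[2]=2 → slow++,fast++
(s=3,f=3) a[fast]=0 → fast++
(s=3,f=4) a[fast]=0 → fast++
(s=3,f=5) a[fast]=0 → fast++
(s=3,f=6) a[fast]=0 → fast++
(s=3,f=7) a[fast]=0 → fast++

slow=3, fast=8, a=[4, 2, 2, 0, 0, 0, 0, 0, 3, 0, 8]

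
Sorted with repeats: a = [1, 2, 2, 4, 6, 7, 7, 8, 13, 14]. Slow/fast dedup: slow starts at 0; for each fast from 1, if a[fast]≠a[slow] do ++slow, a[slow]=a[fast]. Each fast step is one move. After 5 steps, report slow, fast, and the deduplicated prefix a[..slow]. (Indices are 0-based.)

slow=4, fast=6, prefix=[1, 2, 4, 6, 7]

slow=0 fast=1: a[fast]=2≠a[slow]=1 write a[1]=2, slow++,fast++
slow=1 fast=2: a[fast]=2=a[slow] dup, fast++
slow=1 fast=3: a[fast]=4≠a[slow]=2 write a[2]=4, slow++,fast++
slow=2 fast=4: a[fast]=6≠a[slow]=4 write a[3]=6, slow++,fast++
slow=3 fast=5: a[fast]=7≠a[slow]=6 write a[4]=7, slow++,fast++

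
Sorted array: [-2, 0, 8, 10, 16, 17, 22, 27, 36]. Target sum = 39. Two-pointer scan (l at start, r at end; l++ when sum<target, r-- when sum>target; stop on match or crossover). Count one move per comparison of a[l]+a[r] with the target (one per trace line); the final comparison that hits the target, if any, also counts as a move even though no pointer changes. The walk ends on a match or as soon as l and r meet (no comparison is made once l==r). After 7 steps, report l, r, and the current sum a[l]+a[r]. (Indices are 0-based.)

[0,8] -2+36=34 <39 → l++
[1,8] 0+36=36 <39 → l++
[2,8] 8+36=44 >39 → r--
[2,7] 8+27=35 <39 → l++
[3,7] 10+27=37 <39 → l++
[4,7] 16+27=43 >39 → r--
[4,6] 16+22=38 <39 → l++

l=5, r=6, sum=39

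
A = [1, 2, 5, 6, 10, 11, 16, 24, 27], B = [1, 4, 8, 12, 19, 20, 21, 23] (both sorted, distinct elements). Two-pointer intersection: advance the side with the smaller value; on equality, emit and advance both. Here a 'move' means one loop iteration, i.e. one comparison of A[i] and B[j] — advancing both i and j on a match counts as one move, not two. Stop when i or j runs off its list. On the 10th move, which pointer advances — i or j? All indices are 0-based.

[i=0,j=0] 1==1 emit → i++,j++
[i=1,j=1] 2<4 → i++
[i=2,j=1] 5>4 → j++
[i=2,j=2] 5<8 → i++
[i=3,j=2] 6<8 → i++
[i=4,j=2] 10>8 → j++
[i=4,j=3] 10<12 → i++
[i=5,j=3] 11<12 → i++
[i=6,j=3] 16>12 → j++
[i=6,j=4] 16<19 → i++

i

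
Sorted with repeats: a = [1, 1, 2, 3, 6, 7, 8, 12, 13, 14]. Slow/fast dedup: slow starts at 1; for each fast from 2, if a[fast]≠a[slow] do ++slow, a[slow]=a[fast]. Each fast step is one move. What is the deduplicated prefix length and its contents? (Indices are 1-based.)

length 9; prefix = [1, 2, 3, 6, 7, 8, 12, 13, 14]

slow=1 fast=2: a[fast]=1=a[slow] dup, fast++
slow=1 fast=3: a[fast]=2≠a[slow]=1 write a[2]=2, slow++,fast++
slow=2 fast=4: a[fast]=3≠a[slow]=2 write a[3]=3, slow++,fast++
slow=3 fast=5: a[fast]=6≠a[slow]=3 write a[4]=6, slow++,fast++
slow=4 fast=6: a[fast]=7≠a[slow]=6 write a[5]=7, slow++,fast++
slow=5 fast=7: a[fast]=8≠a[slow]=7 write a[6]=8, slow++,fast++
slow=6 fast=8: a[fast]=12≠a[slow]=8 write a[7]=12, slow++,fast++
slow=7 fast=9: a[fast]=13≠a[slow]=12 write a[8]=13, slow++,fast++
slow=8 fast=10: a[fast]=14≠a[slow]=13 write a[9]=14, slow++,fast++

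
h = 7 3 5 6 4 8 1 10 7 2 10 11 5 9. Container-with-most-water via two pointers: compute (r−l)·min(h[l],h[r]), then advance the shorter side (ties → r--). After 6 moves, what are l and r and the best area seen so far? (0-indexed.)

l=6, r=13, best area=91

l=0 r=13: min(7,9)*13=91 best=91 *, l++
l=1 r=13: min(3,9)*12=36 best=91, l++
l=2 r=13: min(5,9)*11=55 best=91, l++
l=3 r=13: min(6,9)*10=60 best=91, l++
l=4 r=13: min(4,9)*9=36 best=91, l++
l=5 r=13: min(8,9)*8=64 best=91, l++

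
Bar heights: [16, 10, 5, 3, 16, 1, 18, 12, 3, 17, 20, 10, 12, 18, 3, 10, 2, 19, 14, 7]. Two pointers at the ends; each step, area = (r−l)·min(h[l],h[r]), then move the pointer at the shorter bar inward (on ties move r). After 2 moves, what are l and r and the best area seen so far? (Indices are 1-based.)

[1,20] min(16,7)*19=133 best=133 * → r--
[1,19] min(16,14)*18=252 best=252 * → r--

l=1, r=18, best area=252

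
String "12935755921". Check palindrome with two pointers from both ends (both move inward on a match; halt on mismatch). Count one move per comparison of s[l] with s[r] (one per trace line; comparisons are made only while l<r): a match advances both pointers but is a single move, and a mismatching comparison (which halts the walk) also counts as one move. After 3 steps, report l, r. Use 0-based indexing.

l=3, r=7

[0,10] '1'=='1' → l++,r--
[1,9] '2'=='2' → l++,r--
[2,8] '9'=='9' → l++,r--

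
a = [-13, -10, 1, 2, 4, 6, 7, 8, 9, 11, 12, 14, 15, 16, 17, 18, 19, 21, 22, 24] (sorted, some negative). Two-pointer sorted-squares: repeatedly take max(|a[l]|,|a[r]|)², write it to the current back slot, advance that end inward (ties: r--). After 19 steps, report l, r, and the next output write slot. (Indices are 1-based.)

l=1 r=20: |-13|<=|24| out[20]=576, r--
l=1 r=19: |-13|<=|22| out[19]=484, r--
l=1 r=18: |-13|<=|21| out[18]=441, r--
l=1 r=17: |-13|<=|19| out[17]=361, r--
l=1 r=16: |-13|<=|18| out[16]=324, r--
l=1 r=15: |-13|<=|17| out[15]=289, r--
l=1 r=14: |-13|<=|16| out[14]=256, r--
l=1 r=13: |-13|<=|15| out[13]=225, r--
l=1 r=12: |-13|<=|14| out[12]=196, r--
l=1 r=11: |-13|>|12| out[11]=169, l++
l=2 r=11: |-10|<=|12| out[10]=144, r--
l=2 r=10: |-10|<=|11| out[9]=121, r--
l=2 r=9: |-10|>|9| out[8]=100, l++
l=3 r=9: |1|<=|9| out[7]=81, r--
l=3 r=8: |1|<=|8| out[6]=64, r--
l=3 r=7: |1|<=|7| out[5]=49, r--
l=3 r=6: |1|<=|6| out[4]=36, r--
l=3 r=5: |1|<=|4| out[3]=16, r--
l=3 r=4: |1|<=|2| out[2]=4, r--

l=3, r=3, next write slot=1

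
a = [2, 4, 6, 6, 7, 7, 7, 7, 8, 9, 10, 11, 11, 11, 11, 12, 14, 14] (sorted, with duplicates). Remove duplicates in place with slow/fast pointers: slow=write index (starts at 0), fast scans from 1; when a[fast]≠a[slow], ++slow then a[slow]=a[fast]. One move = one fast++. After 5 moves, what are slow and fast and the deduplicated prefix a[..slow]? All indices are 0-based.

slow=3, fast=6, prefix=[2, 4, 6, 7]

slow=0 fast=1: a[fast]=4≠a[slow]=2 write a[1]=4, slow++,fast++
slow=1 fast=2: a[fast]=6≠a[slow]=4 write a[2]=6, slow++,fast++
slow=2 fast=3: a[fast]=6=a[slow] dup, fast++
slow=2 fast=4: a[fast]=7≠a[slow]=6 write a[3]=7, slow++,fast++
slow=3 fast=5: a[fast]=7=a[slow] dup, fast++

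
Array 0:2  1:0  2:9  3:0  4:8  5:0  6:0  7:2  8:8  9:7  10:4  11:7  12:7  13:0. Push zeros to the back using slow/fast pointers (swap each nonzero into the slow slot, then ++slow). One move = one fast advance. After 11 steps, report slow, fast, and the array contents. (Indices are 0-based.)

slow=7, fast=11, a=[2, 9, 8, 2, 8, 7, 4, 0, 0, 0, 0, 7, 7, 0]

(s=0,f=0) a[fast]=2≠0 swap→a[0]=2 → slow++,fast++
(s=1,f=1) a[fast]=0 → fast++
(s=1,f=2) a[fast]=9≠0 swap→a[1]=9 → slow++,fast++
(s=2,f=3) a[fast]=0 → fast++
(s=2,f=4) a[fast]=8≠0 swap→a[2]=8 → slow++,fast++
(s=3,f=5) a[fast]=0 → fast++
(s=3,f=6) a[fast]=0 → fast++
(s=3,f=7) a[fast]=2≠0 swap→a[3]=2 → slow++,fast++
(s=4,f=8) a[fast]=8≠0 swap→a[4]=8 → slow++,fast++
(s=5,f=9) a[fast]=7≠0 swap→a[5]=7 → slow++,fast++
(s=6,f=10) a[fast]=4≠0 swap→a[6]=4 → slow++,fast++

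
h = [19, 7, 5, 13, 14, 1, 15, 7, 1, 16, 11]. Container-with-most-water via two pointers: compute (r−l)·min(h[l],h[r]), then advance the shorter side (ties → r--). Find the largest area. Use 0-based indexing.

max area = 144

l=0 r=10: min(19,11)*10=110 best=110 *, r--
l=0 r=9: min(19,16)*9=144 best=144 *, r--
l=0 r=8: min(19,1)*8=8 best=144, r--
l=0 r=7: min(19,7)*7=49 best=144, r--
l=0 r=6: min(19,15)*6=90 best=144, r--
l=0 r=5: min(19,1)*5=5 best=144, r--
l=0 r=4: min(19,14)*4=56 best=144, r--
l=0 r=3: min(19,13)*3=39 best=144, r--
l=0 r=2: min(19,5)*2=10 best=144, r--
l=0 r=1: min(19,7)*1=7 best=144, r--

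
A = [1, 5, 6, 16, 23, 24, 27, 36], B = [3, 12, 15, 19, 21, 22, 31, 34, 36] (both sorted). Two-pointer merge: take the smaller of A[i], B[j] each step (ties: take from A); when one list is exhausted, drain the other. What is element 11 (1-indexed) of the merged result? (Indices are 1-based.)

merged[11] = 23

i=1 j=1: A[i]=1<=B[j]=3 take 1, i++
i=2 j=1: A[i]=5>B[j]=3 take 3, j++
i=2 j=2: A[i]=5<=B[j]=12 take 5, i++
i=3 j=2: A[i]=6<=B[j]=12 take 6, i++
i=4 j=2: A[i]=16>B[j]=12 take 12, j++
i=4 j=3: A[i]=16>B[j]=15 take 15, j++
i=4 j=4: A[i]=16<=B[j]=19 take 16, i++
i=5 j=4: A[i]=23>B[j]=19 take 19, j++
i=5 j=5: A[i]=23>B[j]=21 take 21, j++
i=5 j=6: A[i]=23>B[j]=22 take 22, j++
i=5 j=7: A[i]=23<=B[j]=31 take 23, i++
i=6 j=7: A[i]=24<=B[j]=31 take 24, i++
i=7 j=7: A[i]=27<=B[j]=31 take 27, i++
i=8 j=7: A[i]=36>B[j]=31 take 31, j++
i=8 j=8: A[i]=36>B[j]=34 take 34, j++
i=8 j=9: A[i]=36<=B[j]=36 take 36, i++
i=9 j=9: A done, take B[j]=36, j++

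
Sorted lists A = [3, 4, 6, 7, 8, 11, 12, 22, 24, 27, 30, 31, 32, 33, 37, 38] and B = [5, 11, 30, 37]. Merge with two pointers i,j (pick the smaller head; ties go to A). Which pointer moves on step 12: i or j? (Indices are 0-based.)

[i=0,j=0] A[i]=3<=B[j]=5 take 3 → i++
[i=1,j=0] A[i]=4<=B[j]=5 take 4 → i++
[i=2,j=0] A[i]=6>B[j]=5 take 5 → j++
[i=2,j=1] A[i]=6<=B[j]=11 take 6 → i++
[i=3,j=1] A[i]=7<=B[j]=11 take 7 → i++
[i=4,j=1] A[i]=8<=B[j]=11 take 8 → i++
[i=5,j=1] A[i]=11<=B[j]=11 take 11 → i++
[i=6,j=1] A[i]=12>B[j]=11 take 11 → j++
[i=6,j=2] A[i]=12<=B[j]=30 take 12 → i++
[i=7,j=2] A[i]=22<=B[j]=30 take 22 → i++
[i=8,j=2] A[i]=24<=B[j]=30 take 24 → i++
[i=9,j=2] A[i]=27<=B[j]=30 take 27 → i++

i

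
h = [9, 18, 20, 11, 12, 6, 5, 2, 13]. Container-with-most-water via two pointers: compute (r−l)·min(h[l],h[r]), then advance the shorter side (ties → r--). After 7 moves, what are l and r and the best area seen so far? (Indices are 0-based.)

[0,8] min(9,13)*8=72 best=72 * → l++
[1,8] min(18,13)*7=91 best=91 * → r--
[1,7] min(18,2)*6=12 best=91 → r--
[1,6] min(18,5)*5=25 best=91 → r--
[1,5] min(18,6)*4=24 best=91 → r--
[1,4] min(18,12)*3=36 best=91 → r--
[1,3] min(18,11)*2=22 best=91 → r--

l=1, r=2, best area=91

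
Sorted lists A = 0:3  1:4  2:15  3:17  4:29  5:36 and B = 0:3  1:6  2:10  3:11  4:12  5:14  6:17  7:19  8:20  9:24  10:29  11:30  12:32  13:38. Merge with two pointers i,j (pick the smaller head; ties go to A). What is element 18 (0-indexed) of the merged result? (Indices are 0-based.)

merged[18] = 36

i=0 j=0: A[i]=3<=B[j]=3 take 3, i++
i=1 j=0: A[i]=4>B[j]=3 take 3, j++
i=1 j=1: A[i]=4<=B[j]=6 take 4, i++
i=2 j=1: A[i]=15>B[j]=6 take 6, j++
i=2 j=2: A[i]=15>B[j]=10 take 10, j++
i=2 j=3: A[i]=15>B[j]=11 take 11, j++
i=2 j=4: A[i]=15>B[j]=12 take 12, j++
i=2 j=5: A[i]=15>B[j]=14 take 14, j++
i=2 j=6: A[i]=15<=B[j]=17 take 15, i++
i=3 j=6: A[i]=17<=B[j]=17 take 17, i++
i=4 j=6: A[i]=29>B[j]=17 take 17, j++
i=4 j=7: A[i]=29>B[j]=19 take 19, j++
i=4 j=8: A[i]=29>B[j]=20 take 20, j++
i=4 j=9: A[i]=29>B[j]=24 take 24, j++
i=4 j=10: A[i]=29<=B[j]=29 take 29, i++
i=5 j=10: A[i]=36>B[j]=29 take 29, j++
i=5 j=11: A[i]=36>B[j]=30 take 30, j++
i=5 j=12: A[i]=36>B[j]=32 take 32, j++
i=5 j=13: A[i]=36<=B[j]=38 take 36, i++
i=6 j=13: A done, take B[j]=38, j++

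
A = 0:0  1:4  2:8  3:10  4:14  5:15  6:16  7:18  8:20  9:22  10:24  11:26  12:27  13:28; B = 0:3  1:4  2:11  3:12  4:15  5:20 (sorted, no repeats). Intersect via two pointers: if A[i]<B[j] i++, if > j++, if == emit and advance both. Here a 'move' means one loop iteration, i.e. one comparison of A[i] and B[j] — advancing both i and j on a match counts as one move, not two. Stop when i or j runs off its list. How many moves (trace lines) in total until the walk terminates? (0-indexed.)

12 moves

[i=0,j=0] 0<3 → i++
[i=1,j=0] 4>3 → j++
[i=1,j=1] 4==4 emit → i++,j++
[i=2,j=2] 8<11 → i++
[i=3,j=2] 10<11 → i++
[i=4,j=2] 14>11 → j++
[i=4,j=3] 14>12 → j++
[i=4,j=4] 14<15 → i++
[i=5,j=4] 15==15 emit → i++,j++
[i=6,j=5] 16<20 → i++
[i=7,j=5] 18<20 → i++
[i=8,j=5] 20==20 emit → i++,j++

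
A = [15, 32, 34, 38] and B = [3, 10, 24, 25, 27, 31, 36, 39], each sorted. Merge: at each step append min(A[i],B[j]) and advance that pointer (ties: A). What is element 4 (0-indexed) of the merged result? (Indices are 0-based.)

i=0 j=0: A[i]=15>B[j]=3 take 3, j++
i=0 j=1: A[i]=15>B[j]=10 take 10, j++
i=0 j=2: A[i]=15<=B[j]=24 take 15, i++
i=1 j=2: A[i]=32>B[j]=24 take 24, j++
i=1 j=3: A[i]=32>B[j]=25 take 25, j++
i=1 j=4: A[i]=32>B[j]=27 take 27, j++
i=1 j=5: A[i]=32>B[j]=31 take 31, j++
i=1 j=6: A[i]=32<=B[j]=36 take 32, i++
i=2 j=6: A[i]=34<=B[j]=36 take 34, i++
i=3 j=6: A[i]=38>B[j]=36 take 36, j++
i=3 j=7: A[i]=38<=B[j]=39 take 38, i++
i=4 j=7: A done, take B[j]=39, j++

merged[4] = 25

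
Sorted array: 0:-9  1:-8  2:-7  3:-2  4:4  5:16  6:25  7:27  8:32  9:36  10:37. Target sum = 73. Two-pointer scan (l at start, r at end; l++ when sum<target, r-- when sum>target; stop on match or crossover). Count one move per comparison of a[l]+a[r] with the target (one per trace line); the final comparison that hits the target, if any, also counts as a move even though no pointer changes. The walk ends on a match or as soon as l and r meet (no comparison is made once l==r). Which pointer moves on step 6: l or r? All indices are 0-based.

l

l=0 r=10: -9+37=28 <73, l++
l=1 r=10: -8+37=29 <73, l++
l=2 r=10: -7+37=30 <73, l++
l=3 r=10: -2+37=35 <73, l++
l=4 r=10: 4+37=41 <73, l++
l=5 r=10: 16+37=53 <73, l++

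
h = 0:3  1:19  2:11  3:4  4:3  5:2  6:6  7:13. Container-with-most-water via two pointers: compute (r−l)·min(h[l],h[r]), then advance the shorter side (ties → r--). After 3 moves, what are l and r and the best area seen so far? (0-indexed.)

l=1, r=5, best area=78

l=0 r=7: min(3,13)*7=21 best=21 *, l++
l=1 r=7: min(19,13)*6=78 best=78 *, r--
l=1 r=6: min(19,6)*5=30 best=78, r--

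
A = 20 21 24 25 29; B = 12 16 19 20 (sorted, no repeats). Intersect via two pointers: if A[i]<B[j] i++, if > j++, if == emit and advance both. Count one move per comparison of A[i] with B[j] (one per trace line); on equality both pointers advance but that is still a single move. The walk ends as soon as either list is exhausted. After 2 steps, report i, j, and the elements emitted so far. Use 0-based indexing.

i=0, j=2, emitted=[]

[i=0,j=0] 20>12 → j++
[i=0,j=1] 20>16 → j++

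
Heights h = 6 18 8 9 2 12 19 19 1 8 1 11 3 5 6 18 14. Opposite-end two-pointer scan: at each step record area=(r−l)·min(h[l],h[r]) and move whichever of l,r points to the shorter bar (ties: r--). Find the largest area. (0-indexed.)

max area = 252

[0,16] min(6,14)*16=96 best=96 * → l++
[1,16] min(18,14)*15=210 best=210 * → r--
[1,15] min(18,18)*14=252 best=252 * → r--
[1,14] min(18,6)*13=78 best=252 → r--
[1,13] min(18,5)*12=60 best=252 → r--
[1,12] min(18,3)*11=33 best=252 → r--
[1,11] min(18,11)*10=110 best=252 → r--
[1,10] min(18,1)*9=9 best=252 → r--
[1,9] min(18,8)*8=64 best=252 → r--
[1,8] min(18,1)*7=7 best=252 → r--
[1,7] min(18,19)*6=108 best=252 → l++
[2,7] min(8,19)*5=40 best=252 → l++
[3,7] min(9,19)*4=36 best=252 → l++
[4,7] min(2,19)*3=6 best=252 → l++
[5,7] min(12,19)*2=24 best=252 → l++
[6,7] min(19,19)*1=19 best=252 → r--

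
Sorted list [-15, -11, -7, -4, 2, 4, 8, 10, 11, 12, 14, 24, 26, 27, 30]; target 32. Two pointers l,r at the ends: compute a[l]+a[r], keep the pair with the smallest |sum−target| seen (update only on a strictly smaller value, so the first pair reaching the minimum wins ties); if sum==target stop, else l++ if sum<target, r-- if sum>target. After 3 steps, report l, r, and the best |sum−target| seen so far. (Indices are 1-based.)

l=4, r=15, best |Δ|=9

[1,15] -15+30=15 d=17 * → l++
[2,15] -11+30=19 d=13 * → l++
[3,15] -7+30=23 d=9 * → l++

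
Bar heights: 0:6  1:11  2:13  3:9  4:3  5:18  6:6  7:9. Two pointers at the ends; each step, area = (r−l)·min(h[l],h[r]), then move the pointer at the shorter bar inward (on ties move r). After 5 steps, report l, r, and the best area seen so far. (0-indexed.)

l=0 r=7: min(6,9)*7=42 best=42 *, l++
l=1 r=7: min(11,9)*6=54 best=54 *, r--
l=1 r=6: min(11,6)*5=30 best=54, r--
l=1 r=5: min(11,18)*4=44 best=54, l++
l=2 r=5: min(13,18)*3=39 best=54, l++

l=3, r=5, best area=54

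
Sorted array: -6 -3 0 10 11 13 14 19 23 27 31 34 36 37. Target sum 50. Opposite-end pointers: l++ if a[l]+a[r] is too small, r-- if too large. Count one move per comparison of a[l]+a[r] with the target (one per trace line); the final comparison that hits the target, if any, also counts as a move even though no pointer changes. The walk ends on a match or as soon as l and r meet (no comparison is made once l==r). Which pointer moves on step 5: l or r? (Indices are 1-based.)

l

l=1 r=14: -6+37=31 <50, l++
l=2 r=14: -3+37=34 <50, l++
l=3 r=14: 0+37=37 <50, l++
l=4 r=14: 10+37=47 <50, l++
l=5 r=14: 11+37=48 <50, l++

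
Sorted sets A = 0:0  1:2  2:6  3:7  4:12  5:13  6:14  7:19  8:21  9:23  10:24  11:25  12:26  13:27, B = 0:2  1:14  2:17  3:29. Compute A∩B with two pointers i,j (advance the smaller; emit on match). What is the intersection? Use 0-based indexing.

i=0 j=0: 0<2, i++
i=1 j=0: 2==2 emit, i++,j++
i=2 j=1: 6<14, i++
i=3 j=1: 7<14, i++
i=4 j=1: 12<14, i++
i=5 j=1: 13<14, i++
i=6 j=1: 14==14 emit, i++,j++
i=7 j=2: 19>17, j++
i=7 j=3: 19<29, i++
i=8 j=3: 21<29, i++
i=9 j=3: 23<29, i++
i=10 j=3: 24<29, i++
i=11 j=3: 25<29, i++
i=12 j=3: 26<29, i++
i=13 j=3: 27<29, i++

intersection = [2, 14]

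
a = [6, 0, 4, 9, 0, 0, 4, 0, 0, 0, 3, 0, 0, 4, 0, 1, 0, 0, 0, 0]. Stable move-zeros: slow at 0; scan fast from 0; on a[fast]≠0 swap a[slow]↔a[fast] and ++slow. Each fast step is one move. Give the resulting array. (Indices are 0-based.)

[6, 4, 9, 4, 3, 4, 1, 0, 0, 0, 0, 0, 0, 0, 0, 0, 0, 0, 0, 0]

slow=0 fast=0: a[fast]=6≠0 swap→a[0]=6, slow++,fast++
slow=1 fast=1: a[fast]=0, fast++
slow=1 fast=2: a[fast]=4≠0 swap→a[1]=4, slow++,fast++
slow=2 fast=3: a[fast]=9≠0 swap→a[2]=9, slow++,fast++
slow=3 fast=4: a[fast]=0, fast++
slow=3 fast=5: a[fast]=0, fast++
slow=3 fast=6: a[fast]=4≠0 swap→a[3]=4, slow++,fast++
slow=4 fast=7: a[fast]=0, fast++
slow=4 fast=8: a[fast]=0, fast++
slow=4 fast=9: a[fast]=0, fast++
slow=4 fast=10: a[fast]=3≠0 swap→a[4]=3, slow++,fast++
slow=5 fast=11: a[fast]=0, fast++
slow=5 fast=12: a[fast]=0, fast++
slow=5 fast=13: a[fast]=4≠0 swap→a[5]=4, slow++,fast++
slow=6 fast=14: a[fast]=0, fast++
slow=6 fast=15: a[fast]=1≠0 swap→a[6]=1, slow++,fast++
slow=7 fast=16: a[fast]=0, fast++
slow=7 fast=17: a[fast]=0, fast++
slow=7 fast=18: a[fast]=0, fast++
slow=7 fast=19: a[fast]=0, fast++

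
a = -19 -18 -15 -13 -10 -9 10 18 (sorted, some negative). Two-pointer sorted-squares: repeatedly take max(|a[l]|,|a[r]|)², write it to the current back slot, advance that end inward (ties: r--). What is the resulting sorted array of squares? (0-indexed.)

[81, 100, 100, 169, 225, 324, 324, 361]

l=0 r=7: |-19|>|18| out[7]=361, l++
l=1 r=7: |-18|<=|18| out[6]=324, r--
l=1 r=6: |-18|>|10| out[5]=324, l++
l=2 r=6: |-15|>|10| out[4]=225, l++
l=3 r=6: |-13|>|10| out[3]=169, l++
l=4 r=6: |-10|<=|10| out[2]=100, r--
l=4 r=5: |-10|>|-9| out[1]=100, l++
l=5 r=5: |-9|<=|-9| out[0]=81, r--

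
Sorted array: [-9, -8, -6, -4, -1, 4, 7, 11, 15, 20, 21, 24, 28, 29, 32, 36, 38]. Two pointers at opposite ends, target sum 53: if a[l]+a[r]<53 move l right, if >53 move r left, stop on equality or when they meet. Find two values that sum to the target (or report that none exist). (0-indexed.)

(15, 38)

[0,16] -9+38=29 <53 → l++
[1,16] -8+38=30 <53 → l++
[2,16] -6+38=32 <53 → l++
[3,16] -4+38=34 <53 → l++
[4,16] -1+38=37 <53 → l++
[5,16] 4+38=42 <53 → l++
[6,16] 7+38=45 <53 → l++
[7,16] 11+38=49 <53 → l++
[8,16] 15+38=53 → found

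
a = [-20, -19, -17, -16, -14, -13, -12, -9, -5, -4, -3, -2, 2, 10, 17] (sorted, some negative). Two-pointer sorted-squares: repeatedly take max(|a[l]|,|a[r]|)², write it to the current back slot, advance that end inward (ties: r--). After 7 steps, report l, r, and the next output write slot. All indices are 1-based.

[1,15] |-20|>|17| out[15]=400 → l++
[2,15] |-19|>|17| out[14]=361 → l++
[3,15] |-17|<=|17| out[13]=289 → r--
[3,14] |-17|>|10| out[12]=289 → l++
[4,14] |-16|>|10| out[11]=256 → l++
[5,14] |-14|>|10| out[10]=196 → l++
[6,14] |-13|>|10| out[9]=169 → l++

l=7, r=14, next write slot=8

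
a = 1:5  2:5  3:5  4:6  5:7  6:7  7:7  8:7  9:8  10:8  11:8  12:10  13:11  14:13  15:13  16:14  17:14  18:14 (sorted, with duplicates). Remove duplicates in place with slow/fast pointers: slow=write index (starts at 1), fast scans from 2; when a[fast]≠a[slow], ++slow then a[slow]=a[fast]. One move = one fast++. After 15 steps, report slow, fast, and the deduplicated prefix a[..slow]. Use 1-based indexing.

slow=8, fast=17, prefix=[5, 6, 7, 8, 10, 11, 13, 14]

slow=1 fast=2: a[fast]=5=a[slow] dup, fast++
slow=1 fast=3: a[fast]=5=a[slow] dup, fast++
slow=1 fast=4: a[fast]=6≠a[slow]=5 write a[2]=6, slow++,fast++
slow=2 fast=5: a[fast]=7≠a[slow]=6 write a[3]=7, slow++,fast++
slow=3 fast=6: a[fast]=7=a[slow] dup, fast++
slow=3 fast=7: a[fast]=7=a[slow] dup, fast++
slow=3 fast=8: a[fast]=7=a[slow] dup, fast++
slow=3 fast=9: a[fast]=8≠a[slow]=7 write a[4]=8, slow++,fast++
slow=4 fast=10: a[fast]=8=a[slow] dup, fast++
slow=4 fast=11: a[fast]=8=a[slow] dup, fast++
slow=4 fast=12: a[fast]=10≠a[slow]=8 write a[5]=10, slow++,fast++
slow=5 fast=13: a[fast]=11≠a[slow]=10 write a[6]=11, slow++,fast++
slow=6 fast=14: a[fast]=13≠a[slow]=11 write a[7]=13, slow++,fast++
slow=7 fast=15: a[fast]=13=a[slow] dup, fast++
slow=7 fast=16: a[fast]=14≠a[slow]=13 write a[8]=14, slow++,fast++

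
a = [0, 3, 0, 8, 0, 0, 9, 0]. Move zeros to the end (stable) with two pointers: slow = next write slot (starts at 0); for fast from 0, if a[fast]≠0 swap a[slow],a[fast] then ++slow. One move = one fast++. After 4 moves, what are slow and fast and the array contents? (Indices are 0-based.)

slow=2, fast=4, a=[3, 8, 0, 0, 0, 0, 9, 0]

(s=0,f=0) a[fast]=0 → fast++
(s=0,f=1) a[fast]=3≠0 swap→a[0]=3 → slow++,fast++
(s=1,f=2) a[fast]=0 → fast++
(s=1,f=3) a[fast]=8≠0 swap→a[1]=8 → slow++,fast++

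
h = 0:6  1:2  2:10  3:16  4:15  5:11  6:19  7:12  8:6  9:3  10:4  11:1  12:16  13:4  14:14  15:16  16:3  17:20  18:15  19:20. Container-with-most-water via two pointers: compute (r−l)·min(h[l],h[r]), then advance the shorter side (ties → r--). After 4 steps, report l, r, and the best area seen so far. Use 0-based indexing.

[0,19] min(6,20)*19=114 best=114 * → l++
[1,19] min(2,20)*18=36 best=114 → l++
[2,19] min(10,20)*17=170 best=170 * → l++
[3,19] min(16,20)*16=256 best=256 * → l++

l=4, r=19, best area=256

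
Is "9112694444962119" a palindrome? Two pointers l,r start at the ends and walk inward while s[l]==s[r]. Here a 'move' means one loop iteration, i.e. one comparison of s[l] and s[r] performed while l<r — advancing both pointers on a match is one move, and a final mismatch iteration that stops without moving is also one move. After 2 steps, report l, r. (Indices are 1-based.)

l=3, r=14

l=1 r=16: '9'=='9', l++,r--
l=2 r=15: '1'=='1', l++,r--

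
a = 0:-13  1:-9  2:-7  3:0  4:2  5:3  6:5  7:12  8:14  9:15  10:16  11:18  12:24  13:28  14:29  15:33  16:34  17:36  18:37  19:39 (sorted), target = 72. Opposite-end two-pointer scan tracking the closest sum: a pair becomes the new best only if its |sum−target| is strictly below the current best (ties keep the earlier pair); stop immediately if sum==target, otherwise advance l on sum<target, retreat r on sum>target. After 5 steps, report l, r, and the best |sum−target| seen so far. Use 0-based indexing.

l=5, r=19, best |Δ|=31

[0,19] -13+39=26 d=46 * → l++
[1,19] -9+39=30 d=42 * → l++
[2,19] -7+39=32 d=40 * → l++
[3,19] 0+39=39 d=33 * → l++
[4,19] 2+39=41 d=31 * → l++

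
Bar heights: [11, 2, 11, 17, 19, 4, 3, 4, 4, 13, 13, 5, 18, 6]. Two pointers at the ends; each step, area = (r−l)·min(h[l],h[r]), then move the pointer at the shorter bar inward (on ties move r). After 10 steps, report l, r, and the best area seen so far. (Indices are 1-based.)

[1,14] min(11,6)*13=78 best=78 * → r--
[1,13] min(11,18)*12=132 best=132 * → l++
[2,13] min(2,18)*11=22 best=132 → l++
[3,13] min(11,18)*10=110 best=132 → l++
[4,13] min(17,18)*9=153 best=153 * → l++
[5,13] min(19,18)*8=144 best=153 → r--
[5,12] min(19,5)*7=35 best=153 → r--
[5,11] min(19,13)*6=78 best=153 → r--
[5,10] min(19,13)*5=65 best=153 → r--
[5,9] min(19,4)*4=16 best=153 → r--

l=5, r=8, best area=153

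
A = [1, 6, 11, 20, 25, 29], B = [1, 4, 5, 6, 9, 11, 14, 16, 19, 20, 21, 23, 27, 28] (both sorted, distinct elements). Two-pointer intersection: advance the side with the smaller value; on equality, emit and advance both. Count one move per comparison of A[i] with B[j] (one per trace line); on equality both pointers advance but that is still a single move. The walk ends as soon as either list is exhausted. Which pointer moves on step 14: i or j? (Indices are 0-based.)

j

[i=0,j=0] 1==1 emit → i++,j++
[i=1,j=1] 6>4 → j++
[i=1,j=2] 6>5 → j++
[i=1,j=3] 6==6 emit → i++,j++
[i=2,j=4] 11>9 → j++
[i=2,j=5] 11==11 emit → i++,j++
[i=3,j=6] 20>14 → j++
[i=3,j=7] 20>16 → j++
[i=3,j=8] 20>19 → j++
[i=3,j=9] 20==20 emit → i++,j++
[i=4,j=10] 25>21 → j++
[i=4,j=11] 25>23 → j++
[i=4,j=12] 25<27 → i++
[i=5,j=12] 29>27 → j++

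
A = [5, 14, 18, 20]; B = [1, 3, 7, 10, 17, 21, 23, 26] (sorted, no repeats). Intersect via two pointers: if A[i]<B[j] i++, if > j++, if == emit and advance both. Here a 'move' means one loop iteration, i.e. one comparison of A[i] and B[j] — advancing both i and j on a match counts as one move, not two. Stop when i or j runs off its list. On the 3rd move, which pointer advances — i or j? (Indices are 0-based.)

i=0 j=0: 5>1, j++
i=0 j=1: 5>3, j++
i=0 j=2: 5<7, i++

i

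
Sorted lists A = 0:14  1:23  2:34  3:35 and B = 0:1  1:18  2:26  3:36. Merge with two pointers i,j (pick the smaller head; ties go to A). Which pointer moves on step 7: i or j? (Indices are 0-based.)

i=0 j=0: A[i]=14>B[j]=1 take 1, j++
i=0 j=1: A[i]=14<=B[j]=18 take 14, i++
i=1 j=1: A[i]=23>B[j]=18 take 18, j++
i=1 j=2: A[i]=23<=B[j]=26 take 23, i++
i=2 j=2: A[i]=34>B[j]=26 take 26, j++
i=2 j=3: A[i]=34<=B[j]=36 take 34, i++
i=3 j=3: A[i]=35<=B[j]=36 take 35, i++

i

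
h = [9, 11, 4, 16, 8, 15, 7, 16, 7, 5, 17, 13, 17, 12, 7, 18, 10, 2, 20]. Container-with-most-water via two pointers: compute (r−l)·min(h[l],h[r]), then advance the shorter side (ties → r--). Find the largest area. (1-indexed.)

[1,19] min(9,20)*18=162 best=162 * → l++
[2,19] min(11,20)*17=187 best=187 * → l++
[3,19] min(4,20)*16=64 best=187 → l++
[4,19] min(16,20)*15=240 best=240 * → l++
[5,19] min(8,20)*14=112 best=240 → l++
[6,19] min(15,20)*13=195 best=240 → l++
[7,19] min(7,20)*12=84 best=240 → l++
[8,19] min(16,20)*11=176 best=240 → l++
[9,19] min(7,20)*10=70 best=240 → l++
[10,19] min(5,20)*9=45 best=240 → l++
[11,19] min(17,20)*8=136 best=240 → l++
[12,19] min(13,20)*7=91 best=240 → l++
[13,19] min(17,20)*6=102 best=240 → l++
[14,19] min(12,20)*5=60 best=240 → l++
[15,19] min(7,20)*4=28 best=240 → l++
[16,19] min(18,20)*3=54 best=240 → l++
[17,19] min(10,20)*2=20 best=240 → l++
[18,19] min(2,20)*1=2 best=240 → l++

max area = 240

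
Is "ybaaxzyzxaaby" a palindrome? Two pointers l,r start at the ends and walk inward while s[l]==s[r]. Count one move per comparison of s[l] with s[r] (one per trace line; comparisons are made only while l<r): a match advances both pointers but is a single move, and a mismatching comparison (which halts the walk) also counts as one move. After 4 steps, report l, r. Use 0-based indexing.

[0,12] 'y'=='y' → l++,r--
[1,11] 'b'=='b' → l++,r--
[2,10] 'a'=='a' → l++,r--
[3,9] 'a'=='a' → l++,r--

l=4, r=8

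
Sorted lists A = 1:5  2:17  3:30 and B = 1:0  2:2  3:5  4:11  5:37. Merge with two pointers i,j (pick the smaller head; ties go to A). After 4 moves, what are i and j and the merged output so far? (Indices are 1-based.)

i=2, j=4, merged so far=[0, 2, 5, 5]

i=1 j=1: A[i]=5>B[j]=0 take 0, j++
i=1 j=2: A[i]=5>B[j]=2 take 2, j++
i=1 j=3: A[i]=5<=B[j]=5 take 5, i++
i=2 j=3: A[i]=17>B[j]=5 take 5, j++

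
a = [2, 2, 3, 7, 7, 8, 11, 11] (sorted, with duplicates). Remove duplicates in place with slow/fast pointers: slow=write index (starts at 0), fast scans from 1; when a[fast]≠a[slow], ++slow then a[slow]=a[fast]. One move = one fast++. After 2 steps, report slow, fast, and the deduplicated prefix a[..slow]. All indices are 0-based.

slow=0 fast=1: a[fast]=2=a[slow] dup, fast++
slow=0 fast=2: a[fast]=3≠a[slow]=2 write a[1]=3, slow++,fast++

slow=1, fast=3, prefix=[2, 3]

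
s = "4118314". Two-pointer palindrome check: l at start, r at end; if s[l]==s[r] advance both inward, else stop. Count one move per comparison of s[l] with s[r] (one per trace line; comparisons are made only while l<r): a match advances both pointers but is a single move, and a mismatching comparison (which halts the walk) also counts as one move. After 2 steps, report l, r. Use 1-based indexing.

l=3, r=5

l=1 r=7: '4'=='4', l++,r--
l=2 r=6: '1'=='1', l++,r--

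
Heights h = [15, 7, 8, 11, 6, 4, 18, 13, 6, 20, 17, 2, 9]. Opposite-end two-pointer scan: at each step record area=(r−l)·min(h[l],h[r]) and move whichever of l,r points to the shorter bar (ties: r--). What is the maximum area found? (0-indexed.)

max area = 150

l=0 r=12: min(15,9)*12=108 best=108 *, r--
l=0 r=11: min(15,2)*11=22 best=108, r--
l=0 r=10: min(15,17)*10=150 best=150 *, l++
l=1 r=10: min(7,17)*9=63 best=150, l++
l=2 r=10: min(8,17)*8=64 best=150, l++
l=3 r=10: min(11,17)*7=77 best=150, l++
l=4 r=10: min(6,17)*6=36 best=150, l++
l=5 r=10: min(4,17)*5=20 best=150, l++
l=6 r=10: min(18,17)*4=68 best=150, r--
l=6 r=9: min(18,20)*3=54 best=150, l++
l=7 r=9: min(13,20)*2=26 best=150, l++
l=8 r=9: min(6,20)*1=6 best=150, l++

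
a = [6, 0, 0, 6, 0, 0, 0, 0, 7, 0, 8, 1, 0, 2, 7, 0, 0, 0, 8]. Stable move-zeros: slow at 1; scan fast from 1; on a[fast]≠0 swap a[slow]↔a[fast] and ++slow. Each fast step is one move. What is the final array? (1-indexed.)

[6, 6, 7, 8, 1, 2, 7, 8, 0, 0, 0, 0, 0, 0, 0, 0, 0, 0, 0]

slow=1 fast=1: a[fast]=6≠0 swap→a[1]=6, slow++,fast++
slow=2 fast=2: a[fast]=0, fast++
slow=2 fast=3: a[fast]=0, fast++
slow=2 fast=4: a[fast]=6≠0 swap→a[2]=6, slow++,fast++
slow=3 fast=5: a[fast]=0, fast++
slow=3 fast=6: a[fast]=0, fast++
slow=3 fast=7: a[fast]=0, fast++
slow=3 fast=8: a[fast]=0, fast++
slow=3 fast=9: a[fast]=7≠0 swap→a[3]=7, slow++,fast++
slow=4 fast=10: a[fast]=0, fast++
slow=4 fast=11: a[fast]=8≠0 swap→a[4]=8, slow++,fast++
slow=5 fast=12: a[fast]=1≠0 swap→a[5]=1, slow++,fast++
slow=6 fast=13: a[fast]=0, fast++
slow=6 fast=14: a[fast]=2≠0 swap→a[6]=2, slow++,fast++
slow=7 fast=15: a[fast]=7≠0 swap→a[7]=7, slow++,fast++
slow=8 fast=16: a[fast]=0, fast++
slow=8 fast=17: a[fast]=0, fast++
slow=8 fast=18: a[fast]=0, fast++
slow=8 fast=19: a[fast]=8≠0 swap→a[8]=8, slow++,fast++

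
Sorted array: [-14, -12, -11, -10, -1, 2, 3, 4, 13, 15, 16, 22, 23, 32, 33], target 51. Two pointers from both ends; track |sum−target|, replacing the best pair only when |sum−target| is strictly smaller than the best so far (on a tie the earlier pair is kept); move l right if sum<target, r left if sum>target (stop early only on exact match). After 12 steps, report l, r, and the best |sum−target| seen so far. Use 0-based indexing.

l=11, r=13, best |Δ|=2

[0,14] -14+33=19 d=32 * → l++
[1,14] -12+33=21 d=30 * → l++
[2,14] -11+33=22 d=29 * → l++
[3,14] -10+33=23 d=28 * → l++
[4,14] -1+33=32 d=19 * → l++
[5,14] 2+33=35 d=16 * → l++
[6,14] 3+33=36 d=15 * → l++
[7,14] 4+33=37 d=14 * → l++
[8,14] 13+33=46 d=5 * → l++
[9,14] 15+33=48 d=3 * → l++
[10,14] 16+33=49 d=2 * → l++
[11,14] 22+33=55 d=4 → r--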